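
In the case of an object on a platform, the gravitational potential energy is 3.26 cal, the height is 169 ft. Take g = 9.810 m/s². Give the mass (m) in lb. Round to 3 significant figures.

0.0595 lb

Rearranging PE = m·g·h for m: m = PE/(g·h).
PE = 3.26 cal = 13.64 J; h = 169 ft = 51.51 m; g = 9.810 m/s².
m = 0.02699 kg
0.02699 kg × (1 lb / 0.4536 kg) = 0.05951 lb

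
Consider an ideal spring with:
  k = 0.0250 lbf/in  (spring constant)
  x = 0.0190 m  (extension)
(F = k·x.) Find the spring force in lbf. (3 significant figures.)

F is given directly by: F = kx.
k = 0.0250 lbf/in = 4.378 N/m; x = 0.0190 m.
F = 0.08319 N  (the unit combination reduces to kg·m/s² = N)
0.08319 N × (1 lbf / 4.448 N) = 0.01870 lbf

0.0187 lbf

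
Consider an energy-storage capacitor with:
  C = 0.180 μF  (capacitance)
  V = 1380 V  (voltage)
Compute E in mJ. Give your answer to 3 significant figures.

171 mJ

E is given directly by: E = ½CV².
C = 0.180 μF = 1.800×10^-7 F; V = 1380 V.
E = 0.1714 J  (the unit combination reduces to kg·m²/s² = J)
0.1714 J × (1 mJ / 0.001000 J) = 171.4 mJ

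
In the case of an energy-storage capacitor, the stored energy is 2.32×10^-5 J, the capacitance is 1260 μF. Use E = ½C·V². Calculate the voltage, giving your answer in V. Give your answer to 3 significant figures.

0.192 V

Rearranging: V = √(2E/C).
E = 2.32×10^-5 J; C = 1260 μF = 0.001260 F.
V = 0.1919 V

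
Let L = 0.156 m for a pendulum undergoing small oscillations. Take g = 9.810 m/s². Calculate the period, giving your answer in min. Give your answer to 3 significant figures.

0.0132 min

Directly: T = 2π√(L/g).
L = 0.156 m; g = 9.810 m/s².
T = 0.7923 s
0.7923 s × (1 min / 60.00 s) = 0.01321 min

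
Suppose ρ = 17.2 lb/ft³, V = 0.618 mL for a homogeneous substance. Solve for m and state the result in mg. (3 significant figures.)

Rearranging ρ = m/V for m: m = ρV.
ρ = 17.2 lb/ft³ = 275.5 kg/m³; V = 0.618 mL = 6.180×10^-7 m³.
m = 1.703×10^-4 kg
1.703×10^-4 kg × (1 mg / 1.000×10^-6 kg) = 170.3 mg

170 mg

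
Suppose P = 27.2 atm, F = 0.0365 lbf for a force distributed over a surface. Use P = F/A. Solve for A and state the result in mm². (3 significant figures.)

0.0589 mm²

Solving P = F/A for A: A = F/P.
P = 27.2 atm = 2.756×10^6 Pa; F = 0.0365 lbf = 0.1624 N.
A = 5.891×10^-8 m²
5.891×10^-8 m² × (1 mm² / 1.000×10^-6 m²) = 0.05891 mm²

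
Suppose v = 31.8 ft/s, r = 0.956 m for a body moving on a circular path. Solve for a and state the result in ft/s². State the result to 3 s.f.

322 ft/s²

Directly: a = v²/r.
v = 31.8 ft/s = 9.693 m/s; r = 0.956 m.
a = 98.27 m/s²
98.27 m/s² × (1 ft/s² / 0.3048 m/s²) = 322.4 ft/s²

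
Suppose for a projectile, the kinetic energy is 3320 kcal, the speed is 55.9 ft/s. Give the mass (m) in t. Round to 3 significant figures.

95.7 t

Rearranging: m = 2·KE/v².
KE = 3320 kcal = 1.389×10^7 J; v = 55.9 ft/s = 17.04 m/s.
m = 95699 kg
95699 kg × (1 t / 1000 kg) = 95.70 t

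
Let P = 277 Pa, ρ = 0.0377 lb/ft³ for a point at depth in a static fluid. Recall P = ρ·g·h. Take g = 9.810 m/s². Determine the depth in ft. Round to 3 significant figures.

Solving P = ρ·g·h for h: h = P/(ρ·g).
P = 277 Pa; ρ = 0.0377 lb/ft³ = 0.6039 kg/m³; g = 9.810 m/s².
h = 46.76 m
46.76 m × (1 ft / 0.3048 m) = 153.4 ft

153 ft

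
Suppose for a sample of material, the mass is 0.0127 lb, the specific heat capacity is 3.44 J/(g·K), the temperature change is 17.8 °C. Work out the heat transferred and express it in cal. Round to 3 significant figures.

Q is given directly by: Q = mcΔT.
m = 0.0127 lb = 0.005761 kg; c = 3.44 J/(g·K) = 3440 J/(kg·K); ΔT = 17.8 °C = 17.80 K.
Q = 352.7 J
352.7 J × (1 cal / 4.184 J) = 84.31 cal

84.3 cal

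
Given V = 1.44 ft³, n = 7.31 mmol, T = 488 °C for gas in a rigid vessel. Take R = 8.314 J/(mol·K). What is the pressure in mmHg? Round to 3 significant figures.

8.51 mmHg

Directly: P = nRT/V.
V = 1.44 ft³ = 0.04078 m³; n = 7.31 mmol = 0.007310 mol; T = 488 °C = 761.1 K; R = 8.314 J/(mol·K).
P = 1134 Pa
1134 Pa × (1 mmHg / 133.3 Pa) = 8.509 mmHg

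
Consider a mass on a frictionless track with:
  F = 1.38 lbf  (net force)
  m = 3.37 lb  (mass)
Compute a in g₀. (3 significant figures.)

0.409 g₀

From Newton's second law: a = F/m.
F = 1.38 lbf = 6.139 N; m = 3.37 lb = 1.529 kg.
a = 4.016 m/s²
4.016 m/s² × (1 g₀ / 9.807 m/s²) = 0.4095 g₀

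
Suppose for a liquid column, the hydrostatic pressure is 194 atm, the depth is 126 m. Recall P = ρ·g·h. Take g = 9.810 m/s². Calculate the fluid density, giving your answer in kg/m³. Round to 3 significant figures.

15900 kg/m³

Rearranging P = ρ·g·h for ρ: ρ = P/(g·h).
P = 194 atm = 1.966×10^7 Pa; h = 126 m; g = 9.810 m/s².
ρ = 15903 kg/m³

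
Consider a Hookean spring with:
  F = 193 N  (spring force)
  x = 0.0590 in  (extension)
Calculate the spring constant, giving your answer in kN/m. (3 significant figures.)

Rearranging F = k·x for k: k = F/x.
F = 193 N; x = 0.0590 in = 0.001499 m.
k = 1.288×10^5 N/m
1.288×10^5 N/m × (1 kN/m / 1000 N/m) = 128.8 kN/m

129 kN/m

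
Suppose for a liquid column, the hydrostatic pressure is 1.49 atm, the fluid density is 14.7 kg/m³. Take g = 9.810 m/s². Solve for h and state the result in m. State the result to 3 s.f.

Solving P = ρ·g·h for h: h = P/(ρ·g).
P = 1.49 atm = 1.510×10^5 Pa; ρ = 14.7 kg/m³; g = 9.810 m/s².
h = 1047 m

1050 m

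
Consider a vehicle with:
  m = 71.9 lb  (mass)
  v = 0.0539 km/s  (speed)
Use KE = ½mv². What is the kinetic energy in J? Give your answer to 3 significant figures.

47400 J

Directly: KE = ½mv².
m = 71.9 lb = 32.61 kg; v = 0.0539 km/s = 53.90 m/s.
KE = 47374 J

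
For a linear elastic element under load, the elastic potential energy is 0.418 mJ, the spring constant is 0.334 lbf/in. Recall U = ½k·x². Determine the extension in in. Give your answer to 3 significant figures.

0.149 in

Rearranging: x = √(2U/k).
U = 0.418 mJ = 4.180×10^-4 J; k = 0.334 lbf/in = 58.49 N/m.
x = 0.003781 m
0.003781 m × (1 in / 0.02540 m) = 0.1488 in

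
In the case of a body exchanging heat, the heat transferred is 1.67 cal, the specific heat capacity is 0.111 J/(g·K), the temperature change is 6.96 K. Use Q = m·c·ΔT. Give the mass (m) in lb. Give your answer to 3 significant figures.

0.0199 lb

Rearranging: m = Q/(c·ΔT).
Q = 1.67 cal = 6.987 J; c = 0.111 J/(g·K) = 111.0 J/(kg·K); ΔT = 6.96 K.
m = 0.009044 kg
0.009044 kg × (1 lb / 0.4536 kg) = 0.01994 lb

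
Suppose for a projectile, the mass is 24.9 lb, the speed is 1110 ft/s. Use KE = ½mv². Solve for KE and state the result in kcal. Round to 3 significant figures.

154 kcal

KE is given directly by: KE = ½mv².
m = 24.9 lb = 11.29 kg; v = 1110 ft/s = 338.3 m/s.
KE = 6.464×10^5 J
6.464×10^5 J × (1 kcal / 4184 J) = 154.5 kcal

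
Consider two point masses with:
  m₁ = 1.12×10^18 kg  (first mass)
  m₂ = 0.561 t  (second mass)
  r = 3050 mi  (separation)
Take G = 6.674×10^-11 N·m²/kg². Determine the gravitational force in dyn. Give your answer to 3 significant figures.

Directly: F = Gm₁m₂/r².
m₁ = 1.12×10^18 kg; m₂ = 0.561 t = 561.0 kg; r = 3050 mi = 4.908×10^6 m; G = 6.674×10^-11 N·m²/kg².
F = 0.001740 N
0.001740 N × (1 dyn / 1.000×10^-5 N) = 174.0 dyn

174 dyn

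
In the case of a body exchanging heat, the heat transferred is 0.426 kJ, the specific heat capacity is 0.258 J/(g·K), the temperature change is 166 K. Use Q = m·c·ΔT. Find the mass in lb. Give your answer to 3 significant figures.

Solving Q = m·c·ΔT for m: m = Q/(c·ΔT).
Q = 0.426 kJ = 426.0 J; c = 0.258 J/(g·K) = 258.0 J/(kg·K); ΔT = 166 K.
m = 0.009947 kg
0.009947 kg × (1 lb / 0.4536 kg) = 0.02193 lb

0.0219 lb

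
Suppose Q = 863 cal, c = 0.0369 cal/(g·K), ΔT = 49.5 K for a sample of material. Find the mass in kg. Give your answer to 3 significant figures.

0.472 kg

Rearranging: m = Q/(c·ΔT).
Q = 863 cal = 3611 J; c = 0.0369 cal/(g·K) = 154.4 J/(kg·K); ΔT = 49.5 K.
m = 0.4725 kg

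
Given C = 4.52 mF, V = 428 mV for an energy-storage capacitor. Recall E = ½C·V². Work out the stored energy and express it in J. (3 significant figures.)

Directly: E = ½CV².
C = 4.52 mF = 0.004520 F; V = 428 mV = 0.4280 V.
E = 4.140×10^-4 J

4.14×10^-4 J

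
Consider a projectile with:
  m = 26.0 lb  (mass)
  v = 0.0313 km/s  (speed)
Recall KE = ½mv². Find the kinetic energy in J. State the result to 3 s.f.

Directly: KE = ½mv².
m = 26.0 lb = 11.79 kg; v = 0.0313 km/s = 31.30 m/s.
KE = 5777 J

5780 J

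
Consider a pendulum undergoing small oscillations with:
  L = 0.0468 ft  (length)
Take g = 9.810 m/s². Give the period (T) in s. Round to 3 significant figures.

0.240 s

T is given directly by: T = 2π√(L/g).
L = 0.0468 ft = 0.01426 m; g = 9.810 m/s².
T = 0.2396 s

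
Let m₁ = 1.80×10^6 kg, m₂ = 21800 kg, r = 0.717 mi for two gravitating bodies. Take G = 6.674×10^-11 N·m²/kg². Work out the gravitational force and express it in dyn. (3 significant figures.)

0.197 dyn

From Newton's law of gravitation: F = Gm₁m₂/r².
m₁ = 1.80×10^6 kg; m₂ = 21800 kg; r = 0.717 mi = 1154 m; G = 6.674×10^-11 N·m²/kg².
F = 1.967×10^-6 N  (the unit combination reduces to kg·m/s² = N)
1.967×10^-6 N × (1 dyn / 1.000×10^-5 N) = 0.1967 dyn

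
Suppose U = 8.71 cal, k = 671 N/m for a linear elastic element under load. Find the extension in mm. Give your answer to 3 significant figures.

330 mm

Rearranging: x = √(2U/k).
U = 8.71 cal = 36.44 J; k = 671 N/m.
x = 0.3296 m
0.3296 m × (1 mm / 0.001000 m) = 329.6 mm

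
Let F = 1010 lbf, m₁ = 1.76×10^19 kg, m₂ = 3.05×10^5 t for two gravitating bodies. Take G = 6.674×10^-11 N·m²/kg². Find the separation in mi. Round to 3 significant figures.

5550 mi

Solving F = G·m₁·m₂/r² for r: r = √(G·m₁m₂/F).
F = 1010 lbf = 4493 N; m₁ = 1.76×10^19 kg; m₂ = 3.05×10^5 t = 3.050×10^8 kg; G = 6.674×10^-11 N·m²/kg².
r = 8.930×10^6 m
8.930×10^6 m × (1 mi / 1609 m) = 5549 mi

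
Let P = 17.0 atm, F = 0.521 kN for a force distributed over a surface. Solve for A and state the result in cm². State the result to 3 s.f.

3.02 cm²

Solving P = F/A for A: A = F/P.
P = 17.0 atm = 1.723×10^6 Pa; F = 0.521 kN = 521.0 N.
A = 3.025×10^-4 m²
3.025×10^-4 m² × (1 cm² / 1.000×10^-4 m²) = 3.025 cm²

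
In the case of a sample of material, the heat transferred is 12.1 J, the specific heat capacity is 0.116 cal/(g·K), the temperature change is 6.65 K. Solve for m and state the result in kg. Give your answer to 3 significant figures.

Rearranging: m = Q/(c·ΔT).
Q = 12.1 J; c = 0.116 cal/(g·K) = 485.3 J/(kg·K); ΔT = 6.65 K.
m = 0.003749 kg

0.00375 kg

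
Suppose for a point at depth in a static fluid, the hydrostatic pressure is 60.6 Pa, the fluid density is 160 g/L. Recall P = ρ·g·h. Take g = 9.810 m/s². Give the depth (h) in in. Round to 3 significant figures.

Solving P = ρ·g·h for h: h = P/(ρ·g).
P = 60.6 Pa; ρ = 160 g/L = 160.0 kg/m³; g = 9.810 m/s².
h = 0.03861 m
0.03861 m × (1 in / 0.02540 m) = 1.520 in

1.52 in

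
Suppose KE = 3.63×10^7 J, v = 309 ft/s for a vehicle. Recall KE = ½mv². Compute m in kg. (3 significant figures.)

Solving KE = ½mv² for m: m = 2·KE/v².
KE = 3.63×10^7 J; v = 309 ft/s = 94.18 m/s.
m = 8184 kg

8180 kg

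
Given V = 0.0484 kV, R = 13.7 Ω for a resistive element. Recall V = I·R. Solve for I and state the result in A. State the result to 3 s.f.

3.53 A

From Ohm's law: I = V/R.
V = 0.0484 kV = 48.40 V; R = 13.7 Ω.
I = 3.533 A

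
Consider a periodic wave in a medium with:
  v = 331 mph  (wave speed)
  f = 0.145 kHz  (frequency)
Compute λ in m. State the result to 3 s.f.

Rearranging: λ = v/f.
v = 331 mph = 148.0 m/s; f = 0.145 kHz = 145.0 Hz.
λ = 1.020 m

1.02 m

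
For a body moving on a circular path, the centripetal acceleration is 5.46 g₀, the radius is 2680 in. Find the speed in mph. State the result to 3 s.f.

Rearranging: v = √(a·r).
a = 5.46 g₀ = 53.54 m/s²; r = 2680 in = 68.07 m.
v = 60.37 m/s
60.37 m/s × (1 mph / 0.4470 m/s) = 135.0 mph

135 mph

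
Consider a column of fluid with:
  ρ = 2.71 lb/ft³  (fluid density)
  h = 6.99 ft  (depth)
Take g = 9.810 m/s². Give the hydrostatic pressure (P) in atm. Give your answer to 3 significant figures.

Directly: P = ρgh.
ρ = 2.71 lb/ft³ = 43.41 kg/m³; h = 6.99 ft = 2.131 m; g = 9.810 m/s².
P = 907.3 Pa  (the unit combination reduces to kg/(m·s²) = Pa)
907.3 Pa × (1 atm / 1.013×10^5 Pa) = 0.008954 atm

0.00895 atm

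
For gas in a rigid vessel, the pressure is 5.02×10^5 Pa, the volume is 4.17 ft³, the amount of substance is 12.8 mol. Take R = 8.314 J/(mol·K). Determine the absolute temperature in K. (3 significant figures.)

From the ideal-gas law: T = PV/(nR).
P = 5.02×10^5 Pa; V = 4.17 ft³ = 0.1181 m³; n = 12.8 mol; R = 8.314 J/(mol·K).
T = 557.0 K

557 K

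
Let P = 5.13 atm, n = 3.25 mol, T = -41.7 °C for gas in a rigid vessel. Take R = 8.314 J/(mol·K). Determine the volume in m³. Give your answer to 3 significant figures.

From the ideal-gas law: V = nRT/P.
P = 5.13 atm = 5.198×10^5 Pa; n = 3.25 mol; T = -41.7 °C = 231.4 K; R = 8.314 J/(mol·K).
V = 0.01203 m³

0.0120 m³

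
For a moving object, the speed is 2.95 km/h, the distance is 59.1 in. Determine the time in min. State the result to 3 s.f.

Rearranging v = d/t for t: t = d/v.
v = 2.95 km/h = 0.8194 m/s; d = 59.1 in = 1.501 m.
t = 1.832 s
1.832 s × (1 min / 60.00 s) = 0.03053 min

0.0305 min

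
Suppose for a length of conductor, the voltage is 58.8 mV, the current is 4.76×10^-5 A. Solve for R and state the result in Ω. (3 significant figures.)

1240 Ω

Solving V = I·R for R: R = V/I.
V = 58.8 mV = 0.05880 V; I = 4.76×10^-5 A.
R = 1235 Ω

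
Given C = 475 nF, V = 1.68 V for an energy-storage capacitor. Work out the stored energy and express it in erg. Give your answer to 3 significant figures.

6.70 erg

E is given directly by: E = ½CV².
C = 475 nF = 4.750×10^-7 F; V = 1.68 V.
E = 6.703×10^-7 J
6.703×10^-7 J × (1 erg / 1.000×10^-7 J) = 6.703 erg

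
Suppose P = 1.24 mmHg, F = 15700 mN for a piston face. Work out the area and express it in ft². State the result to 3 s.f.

Solving P = F/A for A: A = F/P.
P = 1.24 mmHg = 165.3 Pa; F = 15700 mN = 15.70 N.
A = 0.09497 m²
0.09497 m² × (1 ft² / 0.09290 m²) = 1.022 ft²

1.02 ft²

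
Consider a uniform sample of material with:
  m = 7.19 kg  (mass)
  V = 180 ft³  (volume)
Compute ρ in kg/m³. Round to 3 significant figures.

1.41 kg/m³

ρ is given directly by: ρ = m/V.
m = 7.19 kg; V = 180 ft³ = 5.097 m³.
ρ = 1.411 kg/m³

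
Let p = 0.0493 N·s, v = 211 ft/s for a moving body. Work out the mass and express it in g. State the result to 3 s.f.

0.767 g

Rearranging p = m·v for m: m = p/v.
p = 0.0493 N·s = 0.04930 kg·m/s; v = 211 ft/s = 64.31 m/s.
m = 7.666×10^-4 kg
7.666×10^-4 kg × (1 g / 0.001000 kg) = 0.7666 g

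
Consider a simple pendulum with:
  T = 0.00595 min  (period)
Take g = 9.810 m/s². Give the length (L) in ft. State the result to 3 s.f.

Rearranging: L = g·(T/2π)².
T = 0.00595 min = 0.3570 s; g = 9.810 m/s².
L = 0.03167 m
0.03167 m × (1 ft / 0.3048 m) = 0.1039 ft

0.104 ft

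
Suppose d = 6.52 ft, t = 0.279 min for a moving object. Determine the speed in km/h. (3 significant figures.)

0.427 km/h

Directly: v = d/t.
d = 6.52 ft = 1.987 m; t = 0.279 min = 16.74 s.
v = 0.1187 m/s
0.1187 m/s × (1 km/h / 0.2778 m/s) = 0.4274 km/h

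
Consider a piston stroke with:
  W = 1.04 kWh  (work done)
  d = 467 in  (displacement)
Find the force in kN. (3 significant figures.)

316 kN

Rearranging W = F·d for F: F = W/d.
W = 1.04 kWh = 3.744×10^6 J; d = 467 in = 11.86 m.
F = 3.156×10^5 N
3.156×10^5 N × (1 kN / 1000 N) = 315.6 kN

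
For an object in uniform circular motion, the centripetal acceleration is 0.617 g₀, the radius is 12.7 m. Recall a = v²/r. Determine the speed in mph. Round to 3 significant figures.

19.6 mph

Solving a = v²/r for v: v = √(a·r).
a = 0.617 g₀ = 6.051 m/s²; r = 12.7 m.
v = 8.766 m/s
8.766 m/s × (1 mph / 0.4470 m/s) = 19.61 mph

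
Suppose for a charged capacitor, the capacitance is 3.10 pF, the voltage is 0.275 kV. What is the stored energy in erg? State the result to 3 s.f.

1.17 erg

E is given directly by: E = ½CV².
C = 3.10 pF = 3.100×10^-12 F; V = 0.275 kV = 275.0 V.
E = 1.172×10^-7 J  (the unit combination reduces to kg·m²/s² = J)
1.172×10^-7 J × (1 erg / 1.000×10^-7 J) = 1.172 erg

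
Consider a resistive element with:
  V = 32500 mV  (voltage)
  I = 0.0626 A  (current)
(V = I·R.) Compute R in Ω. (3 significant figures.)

519 Ω

Solving V = I·R for R: R = V/I.
V = 32500 mV = 32.50 V; I = 0.0626 A.
R = 519.2 Ω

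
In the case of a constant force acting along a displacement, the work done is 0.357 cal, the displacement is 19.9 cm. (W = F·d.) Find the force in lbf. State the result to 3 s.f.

1.69 lbf

Rearranging W = F·d for F: F = W/d.
W = 0.357 cal = 1.494 J; d = 19.9 cm = 0.1990 m.
F = 7.506 N  (the unit combination reduces to kg·m/s² = N)
7.506 N × (1 lbf / 4.448 N) = 1.687 lbf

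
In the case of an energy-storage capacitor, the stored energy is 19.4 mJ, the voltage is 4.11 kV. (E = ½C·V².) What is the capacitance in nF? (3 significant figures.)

Solving E = ½C·V² for C: C = 2E/V².
E = 19.4 mJ = 0.01940 J; V = 4.11 kV = 4110 V.
C = 2.297×10^-9 F
2.297×10^-9 F × (1 nF / 1.000×10^-9 F) = 2.297 nF

2.30 nF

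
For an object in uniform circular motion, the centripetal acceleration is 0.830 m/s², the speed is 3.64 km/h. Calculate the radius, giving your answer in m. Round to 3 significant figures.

Solving a = v²/r for r: r = v²/a.
a = 0.830 m/s²; v = 3.64 km/h = 1.011 m/s.
r = 1.232 m

1.23 m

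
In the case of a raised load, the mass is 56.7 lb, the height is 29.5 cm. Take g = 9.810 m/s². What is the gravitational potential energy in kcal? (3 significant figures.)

PE is given directly by: PE = mgh.
m = 56.7 lb = 25.72 kg; h = 29.5 cm = 0.2950 m; g = 9.810 m/s².
PE = 74.43 J  (the unit combination reduces to kg·m²/s² = J)
74.43 J × (1 kcal / 4184 J) = 0.01779 kcal

0.0178 kcal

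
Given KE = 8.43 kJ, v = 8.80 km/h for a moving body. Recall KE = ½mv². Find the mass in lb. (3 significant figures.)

Rearranging KE = ½mv² for m: m = 2·KE/v².
KE = 8.43 kJ = 8430 J; v = 8.80 km/h = 2.444 m/s.
m = 2822 kg
2822 kg × (1 lb / 0.4536 kg) = 6221 lb

6220 lb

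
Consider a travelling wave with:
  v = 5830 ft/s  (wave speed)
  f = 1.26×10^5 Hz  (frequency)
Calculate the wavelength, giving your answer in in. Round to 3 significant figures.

0.555 in

Rearranging: λ = v/f.
v = 5830 ft/s = 1777 m/s; f = 1.26×10^5 Hz.
λ = 0.01410 m
0.01410 m × (1 in / 0.02540 m) = 0.5552 in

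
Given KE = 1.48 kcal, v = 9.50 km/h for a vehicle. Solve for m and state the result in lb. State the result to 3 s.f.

3920 lb

Solving KE = ½mv² for m: m = 2·KE/v².
KE = 1.48 kcal = 6192 J; v = 9.50 km/h = 2.639 m/s.
m = 1778 kg
1778 kg × (1 lb / 0.4536 kg) = 3921 lb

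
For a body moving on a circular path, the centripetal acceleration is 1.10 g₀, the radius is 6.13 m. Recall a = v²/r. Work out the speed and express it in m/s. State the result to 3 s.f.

Solving a = v²/r for v: v = √(a·r).
a = 1.10 g₀ = 10.79 m/s²; r = 6.13 m.
v = 8.132 m/s

8.13 m/s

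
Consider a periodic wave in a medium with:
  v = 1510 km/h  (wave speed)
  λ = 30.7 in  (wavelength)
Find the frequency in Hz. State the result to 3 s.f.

538 Hz

Rearranging v = f·λ for f: f = v/λ.
v = 1510 km/h = 419.4 m/s; λ = 30.7 in = 0.7798 m.
f = 537.9 Hz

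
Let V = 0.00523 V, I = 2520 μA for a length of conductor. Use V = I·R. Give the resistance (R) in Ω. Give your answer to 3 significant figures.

Solving V = I·R for R: R = V/I.
V = 0.00523 V; I = 2520 μA = 0.002520 A.
R = 2.075 Ω

2.08 Ω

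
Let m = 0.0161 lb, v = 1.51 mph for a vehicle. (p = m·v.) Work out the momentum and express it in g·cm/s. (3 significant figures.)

p is given directly by: p = mv.
m = 0.0161 lb = 0.007303 kg; v = 1.51 mph = 0.6750 m/s.
p = 0.004930 kg·m/s
0.004930 kg·m/s × (1 g·cm/s / 1.000×10^-5 kg·m/s) = 493.0 g·cm/s

493 g·cm/s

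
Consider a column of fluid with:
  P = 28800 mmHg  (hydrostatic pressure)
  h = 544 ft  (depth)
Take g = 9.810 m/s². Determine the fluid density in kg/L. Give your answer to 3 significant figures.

2.36 kg/L

Rearranging: ρ = P/(g·h).
P = 28800 mmHg = 3.840×10^6 Pa; h = 544 ft = 165.8 m; g = 9.810 m/s².
ρ = 2361 kg/m³
2361 kg/m³ × (1 kg/L / 1000 kg/m³) = 2.361 kg/L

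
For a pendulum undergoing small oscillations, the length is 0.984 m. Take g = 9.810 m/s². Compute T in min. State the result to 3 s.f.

T is given directly by: T = 2π√(L/g).
L = 0.984 m; g = 9.810 m/s².
T = 1.990 s
1.990 s × (1 min / 60.00 s) = 0.03317 min

0.0332 min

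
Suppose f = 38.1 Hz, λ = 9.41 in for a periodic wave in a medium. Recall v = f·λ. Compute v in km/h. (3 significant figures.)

32.8 km/h

Directly: v = fλ.
f = 38.1 Hz; λ = 9.41 in = 0.2390 m.
v = 9.106 m/s
9.106 m/s × (1 km/h / 0.2778 m/s) = 32.78 km/h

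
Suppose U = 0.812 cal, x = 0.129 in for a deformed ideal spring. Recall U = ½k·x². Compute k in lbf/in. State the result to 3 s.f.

3610 lbf/in

Rearranging U = ½k·x² for k: k = 2U/x².
U = 0.812 cal = 3.397 J; x = 0.129 in = 0.003277 m.
k = 6.329×10^5 N/m
6.329×10^5 N/m × (1 lbf/in / 175.1 N/m) = 3614 lbf/in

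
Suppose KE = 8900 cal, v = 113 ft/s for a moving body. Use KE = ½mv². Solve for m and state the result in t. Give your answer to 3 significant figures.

Rearranging KE = ½mv² for m: m = 2·KE/v².
KE = 8900 cal = 37238 J; v = 113 ft/s = 34.44 m/s.
m = 62.78 kg
62.78 kg × (1 t / 1000 kg) = 0.06278 t

0.0628 t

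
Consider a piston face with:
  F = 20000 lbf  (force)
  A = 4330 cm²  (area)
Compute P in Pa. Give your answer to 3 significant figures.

P is given directly by: P = F/A.
F = 20000 lbf = 88964 N; A = 4330 cm² = 0.4330 m².
P = 2.055×10^5 Pa  (the unit combination reduces to kg/(m·s²) = Pa)

2.05×10^5 Pa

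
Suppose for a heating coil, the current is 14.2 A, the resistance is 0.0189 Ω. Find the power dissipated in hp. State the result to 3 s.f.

0.00511 hp

Directly: P = I²R.
I = 14.2 A; R = 0.0189 Ω.
P = 3.811 W
3.811 W × (1 hp / 745.7 W) = 0.005111 hp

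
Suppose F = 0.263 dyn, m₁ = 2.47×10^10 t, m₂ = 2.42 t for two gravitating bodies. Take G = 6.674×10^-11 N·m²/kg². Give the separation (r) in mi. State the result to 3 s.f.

Rearranging F = G·m₁·m₂/r² for r: r = √(G·m₁m₂/F).
F = 0.263 dyn = 2.630×10^-6 N; m₁ = 2.47×10^10 t = 2.470×10^13 kg; m₂ = 2.42 t = 2420 kg; G = 6.674×10^-11 N·m²/kg².
r = 1.232×10^6 m
1.232×10^6 m × (1 mi / 1609 m) = 765.3 mi

765 mi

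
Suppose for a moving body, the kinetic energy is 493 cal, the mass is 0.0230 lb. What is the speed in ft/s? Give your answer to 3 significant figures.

Rearranging: v = √(2·KE/m).
KE = 493 cal = 2063 J; m = 0.0230 lb = 0.01043 kg.
v = 628.8 m/s
628.8 m/s × (1 ft/s / 0.3048 m/s) = 2063 ft/s

2060 ft/s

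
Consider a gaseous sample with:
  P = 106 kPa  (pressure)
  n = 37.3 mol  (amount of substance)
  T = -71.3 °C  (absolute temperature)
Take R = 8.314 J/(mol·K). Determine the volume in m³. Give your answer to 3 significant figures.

0.591 m³

Solving PV = nRT for V: V = nRT/P.
P = 106 kPa = 1.060×10^5 Pa; n = 37.3 mol; T = -71.3 °C = 201.8 K; R = 8.314 J/(mol·K).
V = 0.5905 m³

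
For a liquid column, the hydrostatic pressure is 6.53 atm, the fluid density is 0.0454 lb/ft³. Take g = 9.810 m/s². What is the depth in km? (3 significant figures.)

Rearranging: h = P/(ρ·g).
P = 6.53 atm = 6.617×10^5 Pa; ρ = 0.0454 lb/ft³ = 0.7272 kg/m³; g = 9.810 m/s².
h = 92744 m
92744 m × (1 km / 1000 m) = 92.74 km

92.7 km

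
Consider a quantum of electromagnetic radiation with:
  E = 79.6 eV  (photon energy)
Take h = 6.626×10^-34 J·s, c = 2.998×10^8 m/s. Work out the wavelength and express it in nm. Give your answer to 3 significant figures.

Solving E = h·c/λ for λ: λ = hc/E.
E = 79.6 eV = 1.275×10^-17 J; h = 6.626×10^-34 J·s; c = 2.998×10^8 m/s.
λ = 1.558×10^-8 m
1.558×10^-8 m × (1 nm / 1.000×10^-9 m) = 15.58 nm

15.6 nm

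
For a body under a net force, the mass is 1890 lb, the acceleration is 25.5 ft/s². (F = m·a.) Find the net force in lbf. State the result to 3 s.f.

From Newton's second law: F = m·a.
m = 1890 lb = 857.3 kg; a = 25.5 ft/s² = 7.772 m/s².
F = 6663 N
6663 N × (1 lbf / 4.448 N) = 1498 lbf

1500 lbf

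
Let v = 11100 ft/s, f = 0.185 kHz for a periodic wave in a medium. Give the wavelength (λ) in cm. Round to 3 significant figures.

1830 cm

Rearranging: λ = v/f.
v = 11100 ft/s = 3383 m/s; f = 0.185 kHz = 185.0 Hz.
λ = 18.29 m
18.29 m × (1 cm / 0.01000 m) = 1829 cm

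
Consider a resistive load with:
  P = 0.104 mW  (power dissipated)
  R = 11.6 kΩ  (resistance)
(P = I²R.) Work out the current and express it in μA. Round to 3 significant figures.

Solving P = I²R for I: I = √(P/R).
P = 0.104 mW = 1.040×10^-4 W; R = 11.6 kΩ = 11600 Ω.
I = 9.469×10^-5 A
9.469×10^-5 A × (1 μA / 1.000×10^-6 A) = 94.69 μA

94.7 μA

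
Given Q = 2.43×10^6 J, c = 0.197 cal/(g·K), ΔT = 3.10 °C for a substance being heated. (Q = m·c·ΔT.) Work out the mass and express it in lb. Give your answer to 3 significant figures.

Rearranging Q = m·c·ΔT for m: m = Q/(c·ΔT).
Q = 2.43×10^6 J; c = 0.197 cal/(g·K) = 824.2 J/(kg·K); ΔT = 3.10 °C = 3.100 K.
m = 951.0 kg
951.0 kg × (1 lb / 0.4536 kg) = 2097 lb

2100 lb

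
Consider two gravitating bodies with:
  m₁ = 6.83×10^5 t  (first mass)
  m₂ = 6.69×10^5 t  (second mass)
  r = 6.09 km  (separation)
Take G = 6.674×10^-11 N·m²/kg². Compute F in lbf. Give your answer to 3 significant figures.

0.185 lbf

From Newton's law of gravitation: F = Gm₁m₂/r².
m₁ = 6.83×10^5 t = 6.830×10^8 kg; m₂ = 6.69×10^5 t = 6.690×10^8 kg; r = 6.09 km = 6090 m; G = 6.674×10^-11 N·m²/kg².
F = 0.8222 N
0.8222 N × (1 lbf / 4.448 N) = 0.1848 lbf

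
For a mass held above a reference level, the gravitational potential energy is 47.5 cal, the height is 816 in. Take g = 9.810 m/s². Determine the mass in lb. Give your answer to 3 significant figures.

2.15 lb

Solving PE = m·g·h for m: m = PE/(g·h).
PE = 47.5 cal = 198.7 J; h = 816 in = 20.73 m; g = 9.810 m/s².
m = 0.9774 kg
0.9774 kg × (1 lb / 0.4536 kg) = 2.155 lb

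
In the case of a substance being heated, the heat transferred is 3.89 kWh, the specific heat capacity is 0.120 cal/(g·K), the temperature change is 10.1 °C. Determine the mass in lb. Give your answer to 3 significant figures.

Rearranging: m = Q/(c·ΔT).
Q = 3.89 kWh = 1.400×10^7 J; c = 0.120 cal/(g·K) = 502.1 J/(kg·K); ΔT = 10.1 °C = 10.10 K.
m = 2762 kg
2762 kg × (1 lb / 0.4536 kg) = 6088 lb

6090 lb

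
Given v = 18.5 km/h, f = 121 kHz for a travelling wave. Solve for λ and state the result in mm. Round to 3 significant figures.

Solving v = f·λ for λ: λ = v/f.
v = 18.5 km/h = 5.139 m/s; f = 121 kHz = 1.210×10^5 Hz.
λ = 4.247×10^-5 m
4.247×10^-5 m × (1 mm / 0.001000 m) = 0.04247 mm

0.0425 mm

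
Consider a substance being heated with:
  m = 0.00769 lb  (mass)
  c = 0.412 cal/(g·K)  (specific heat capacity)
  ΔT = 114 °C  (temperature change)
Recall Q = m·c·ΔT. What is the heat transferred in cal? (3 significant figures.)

164 cal

Q is given directly by: Q = mcΔT.
m = 0.00769 lb = 0.003488 kg; c = 0.412 cal/(g·K) = 1724 J/(kg·K); ΔT = 114 °C = 114.0 K.
Q = 685.5 J  (the unit combination reduces to kg·m²/s² = J)
685.5 J × (1 cal / 4.184 J) = 163.8 cal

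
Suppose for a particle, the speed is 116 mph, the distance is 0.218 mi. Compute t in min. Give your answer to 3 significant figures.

Rearranging: t = d/v.
v = 116 mph = 51.86 m/s; d = 0.218 mi = 350.8 m.
t = 6.766 s
6.766 s × (1 min / 60.00 s) = 0.1128 min

0.113 min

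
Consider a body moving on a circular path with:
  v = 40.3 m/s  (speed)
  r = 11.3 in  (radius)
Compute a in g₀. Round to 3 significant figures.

577 g₀

Directly: a = v²/r.
v = 40.3 m/s; r = 11.3 in = 0.2870 m.
a = 5658 m/s²
5658 m/s² × (1 g₀ / 9.807 m/s²) = 577.0 g₀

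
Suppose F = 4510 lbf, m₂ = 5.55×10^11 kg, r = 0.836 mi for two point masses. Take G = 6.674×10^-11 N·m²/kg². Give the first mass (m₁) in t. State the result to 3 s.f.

Solving F = G·m₁·m₂/r² for m₁: m₁ = F·r²/(G·m₂).
F = 4510 lbf = 20061 N; m₂ = 5.55×10^11 kg; r = 0.836 mi = 1345 m; G = 6.674×10^-11 N·m²/kg².
m₁ = 9.804×10^8 kg
9.804×10^8 kg × (1 t / 1000 kg) = 9.804×10^5 t

9.80×10^5 t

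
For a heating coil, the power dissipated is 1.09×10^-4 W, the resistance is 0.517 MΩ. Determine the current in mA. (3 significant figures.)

0.0145 mA

Rearranging P = I²R for I: I = √(P/R).
P = 1.09×10^-4 W; R = 0.517 MΩ = 5.170×10^5 Ω.
I = 1.452×10^-5 A
1.452×10^-5 A × (1 mA / 0.001000 A) = 0.01452 mA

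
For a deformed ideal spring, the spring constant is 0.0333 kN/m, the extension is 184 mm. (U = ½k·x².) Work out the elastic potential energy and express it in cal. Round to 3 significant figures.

Directly: U = ½kx².
k = 0.0333 kN/m = 33.30 N/m; x = 184 mm = 0.1840 m.
U = 0.5637 J
0.5637 J × (1 cal / 4.184 J) = 0.1347 cal

0.135 cal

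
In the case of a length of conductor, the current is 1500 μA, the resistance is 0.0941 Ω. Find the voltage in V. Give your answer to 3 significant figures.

1.41×10^-4 V

From Ohm's law: V = IR.
I = 1500 μA = 0.001500 A; R = 0.0941 Ω.
V = 1.412×10^-4 V  (the unit combination reduces to kg·m²/(A·s³) = V)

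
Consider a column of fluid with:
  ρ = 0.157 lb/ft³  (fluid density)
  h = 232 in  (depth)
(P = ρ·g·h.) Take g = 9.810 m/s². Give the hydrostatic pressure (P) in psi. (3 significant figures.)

0.0211 psi

Directly: P = ρgh.
ρ = 0.157 lb/ft³ = 2.515 kg/m³; h = 232 in = 5.893 m; g = 9.810 m/s².
P = 145.4 Pa
145.4 Pa × (1 psi / 6895 Pa) = 0.02109 psi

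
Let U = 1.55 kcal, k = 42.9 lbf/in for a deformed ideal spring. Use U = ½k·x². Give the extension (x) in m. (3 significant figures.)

Solving U = ½k·x² for x: x = √(2U/k).
U = 1.55 kcal = 6485 J; k = 42.9 lbf/in = 7513 N/m.
x = 1.314 m

1.31 m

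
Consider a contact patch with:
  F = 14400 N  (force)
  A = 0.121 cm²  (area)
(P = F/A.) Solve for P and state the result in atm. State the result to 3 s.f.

Directly: P = F/A.
F = 14400 N; A = 0.121 cm² = 1.210×10^-5 m².
P = 1.190×10^9 Pa
1.190×10^9 Pa × (1 atm / 1.013×10^5 Pa) = 11745 atm

11700 atm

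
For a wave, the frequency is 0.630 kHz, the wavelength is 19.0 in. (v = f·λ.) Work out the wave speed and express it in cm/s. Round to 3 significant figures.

30400 cm/s

Directly: v = fλ.
f = 0.630 kHz = 630.0 Hz; λ = 19.0 in = 0.4826 m.
v = 304.0 m/s
304.0 m/s × (1 cm/s / 0.01000 m/s) = 30404 cm/s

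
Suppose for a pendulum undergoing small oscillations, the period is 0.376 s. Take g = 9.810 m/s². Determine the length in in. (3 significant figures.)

Rearranging T = 2π√(L/g) for L: L = g·(T/2π)².
T = 0.376 s; g = 9.810 m/s².
L = 0.03513 m
0.03513 m × (1 in / 0.02540 m) = 1.383 in

1.38 in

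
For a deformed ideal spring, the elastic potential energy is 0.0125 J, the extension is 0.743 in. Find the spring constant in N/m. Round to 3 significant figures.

Rearranging: k = 2U/x².
U = 0.0125 J; x = 0.743 in = 0.01887 m.
k = 70.19 N/m

70.2 N/m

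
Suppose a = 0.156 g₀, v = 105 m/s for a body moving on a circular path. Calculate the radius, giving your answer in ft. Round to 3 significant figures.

23600 ft

Rearranging a = v²/r for r: r = v²/a.
a = 0.156 g₀ = 1.530 m/s²; v = 105 m/s.
r = 7207 m
7207 m × (1 ft / 0.3048 m) = 23644 ft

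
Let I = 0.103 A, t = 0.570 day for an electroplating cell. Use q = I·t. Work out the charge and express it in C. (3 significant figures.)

q is given directly by: q = It.
I = 0.103 A; t = 0.570 day = 49248 s.
q = 5073 C

5070 C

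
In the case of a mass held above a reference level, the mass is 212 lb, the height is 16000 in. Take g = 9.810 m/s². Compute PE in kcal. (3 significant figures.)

Directly: PE = mgh.
m = 212 lb = 96.16 kg; h = 16000 in = 406.4 m; g = 9.810 m/s².
PE = 3.834×10^5 J  (the unit combination reduces to kg·m²/s² = J)
3.834×10^5 J × (1 kcal / 4184 J) = 91.63 kcal

91.6 kcal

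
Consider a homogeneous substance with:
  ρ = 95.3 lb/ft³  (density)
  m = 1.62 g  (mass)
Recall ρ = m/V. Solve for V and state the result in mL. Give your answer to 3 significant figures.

1.06 mL

Solving ρ = m/V for V: V = m/ρ.
ρ = 95.3 lb/ft³ = 1527 kg/m³; m = 1.62 g = 0.001620 kg.
V = 1.061×10^-6 m³
1.061×10^-6 m³ × (1 mL / 1.000×10^-6 m³) = 1.061 mL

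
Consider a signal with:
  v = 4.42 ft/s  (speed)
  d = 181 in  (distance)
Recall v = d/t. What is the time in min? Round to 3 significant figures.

0.0569 min

Rearranging v = d/t for t: t = d/v.
v = 4.42 ft/s = 1.347 m/s; d = 181 in = 4.597 m.
t = 3.413 s
3.413 s × (1 min / 60.00 s) = 0.05688 min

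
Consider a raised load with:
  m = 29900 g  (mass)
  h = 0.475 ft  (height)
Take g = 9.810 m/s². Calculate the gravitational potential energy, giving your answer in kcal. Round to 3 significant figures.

0.0101 kcal

PE is given directly by: PE = mgh.
m = 29900 g = 29.90 kg; h = 0.475 ft = 0.1448 m; g = 9.810 m/s².
PE = 42.47 J
42.47 J × (1 kcal / 4184 J) = 0.01015 kcal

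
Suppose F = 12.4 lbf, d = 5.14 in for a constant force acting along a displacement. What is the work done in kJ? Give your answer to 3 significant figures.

0.00720 kJ

W is given directly by: W = F·d.
F = 12.4 lbf = 55.16 N; d = 5.14 in = 0.1306 m.
W = 7.201 J
7.201 J × (1 kJ / 1000 J) = 0.007201 kJ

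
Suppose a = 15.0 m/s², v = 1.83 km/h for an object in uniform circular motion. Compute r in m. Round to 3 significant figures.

0.0172 m

Rearranging a = v²/r for r: r = v²/a.
a = 15.0 m/s²; v = 1.83 km/h = 0.5083 m/s.
r = 0.01723 m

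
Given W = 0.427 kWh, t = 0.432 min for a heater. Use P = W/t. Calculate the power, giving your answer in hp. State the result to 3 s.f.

79.5 hp

Directly: P = W/t.
W = 0.427 kWh = 1.537×10^6 J; t = 0.432 min = 25.92 s.
P = 59306 W  (the unit combination reduces to kg·m²/s³ = W)
59306 W × (1 hp / 745.7 W) = 79.53 hp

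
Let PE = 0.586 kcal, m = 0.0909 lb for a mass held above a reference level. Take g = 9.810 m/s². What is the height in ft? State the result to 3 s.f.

19900 ft

Rearranging PE = m·g·h for h: h = PE/(m·g).
PE = 0.586 kcal = 2452 J; m = 0.0909 lb = 0.04123 kg; g = 9.810 m/s².
h = 6062 m
6062 m × (1 ft / 0.3048 m) = 19887 ft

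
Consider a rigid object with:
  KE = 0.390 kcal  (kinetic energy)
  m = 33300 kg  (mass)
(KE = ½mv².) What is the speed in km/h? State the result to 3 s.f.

Solving KE = ½mv² for v: v = √(2·KE/m).
KE = 0.390 kcal = 1632 J; m = 33300 kg.
v = 0.3131 m/s
0.3131 m/s × (1 km/h / 0.2778 m/s) = 1.127 km/h

1.13 km/h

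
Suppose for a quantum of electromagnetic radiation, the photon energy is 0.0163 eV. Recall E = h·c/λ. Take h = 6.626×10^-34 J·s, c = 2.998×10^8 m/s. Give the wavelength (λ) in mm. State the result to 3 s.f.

0.0761 mm

Solving E = h·c/λ for λ: λ = hc/E.
E = 0.0163 eV = 2.612×10^-21 J; h = 6.626×10^-34 J·s; c = 2.998×10^8 m/s.
λ = 7.607×10^-5 m
7.607×10^-5 m × (1 mm / 0.001000 m) = 0.07607 mm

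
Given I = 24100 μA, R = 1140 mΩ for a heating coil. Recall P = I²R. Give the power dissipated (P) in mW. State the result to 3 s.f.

Directly: P = I²R.
I = 24100 μA = 0.02410 A; R = 1140 mΩ = 1.140 Ω.
P = 6.621×10^-4 W  (the unit combination reduces to kg·m²/s³ = W)
6.621×10^-4 W × (1 mW / 0.001000 W) = 0.6621 mW

0.662 mW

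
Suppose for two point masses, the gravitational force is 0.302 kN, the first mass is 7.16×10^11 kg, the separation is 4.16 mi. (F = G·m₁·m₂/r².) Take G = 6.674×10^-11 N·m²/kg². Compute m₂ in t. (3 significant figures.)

2.83×10^5 t

From Newton's law of gravitation: m₂ = F·r²/(G·m₁).
F = 0.302 kN = 302.0 N; m₁ = 7.16×10^11 kg; r = 4.16 mi = 6695 m; G = 6.674×10^-11 N·m²/kg².
m₂ = 2.833×10^8 kg
2.833×10^8 kg × (1 t / 1000 kg) = 2.833×10^5 t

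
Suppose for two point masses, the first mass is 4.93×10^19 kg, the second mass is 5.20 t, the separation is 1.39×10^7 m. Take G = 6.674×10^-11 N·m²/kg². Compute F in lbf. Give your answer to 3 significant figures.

0.0199 lbf

From Newton's law of gravitation: F = Gm₁m₂/r².
m₁ = 4.93×10^19 kg; m₂ = 5.20 t = 5200 kg; r = 1.39×10^7 m; G = 6.674×10^-11 N·m²/kg².
F = 0.08855 N
0.08855 N × (1 lbf / 4.448 N) = 0.01991 lbf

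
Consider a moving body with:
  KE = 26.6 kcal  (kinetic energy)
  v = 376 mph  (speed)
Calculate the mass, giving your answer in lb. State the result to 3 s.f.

Solving KE = ½mv² for m: m = 2·KE/v².
KE = 26.6 kcal = 1.113×10^5 J; v = 376 mph = 168.1 m/s.
m = 7.878 kg
7.878 kg × (1 lb / 0.4536 kg) = 17.37 lb

17.4 lb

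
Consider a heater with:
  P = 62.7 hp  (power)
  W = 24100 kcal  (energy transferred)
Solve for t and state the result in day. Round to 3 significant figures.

Rearranging: t = W/P.
P = 62.7 hp = 46755 W; W = 24100 kcal = 1.008×10^8 J.
t = 2157 s
2157 s × (1 day / 86400 s) = 0.02496 day

0.0250 day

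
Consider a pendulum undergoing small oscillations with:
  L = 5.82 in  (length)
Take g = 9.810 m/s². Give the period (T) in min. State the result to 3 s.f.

T is given directly by: T = 2π√(L/g).
L = 5.82 in = 0.1478 m; g = 9.810 m/s².
T = 0.7713 s
0.7713 s × (1 min / 60.00 s) = 0.01286 min

0.0129 min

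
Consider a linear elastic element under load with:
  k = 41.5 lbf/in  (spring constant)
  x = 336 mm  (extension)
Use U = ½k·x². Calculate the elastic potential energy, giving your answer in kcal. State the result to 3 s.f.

0.0981 kcal

Directly: U = ½kx².
k = 41.5 lbf/in = 7268 N/m; x = 336 mm = 0.3360 m.
U = 410.3 J
410.3 J × (1 kcal / 4184 J) = 0.09805 kcal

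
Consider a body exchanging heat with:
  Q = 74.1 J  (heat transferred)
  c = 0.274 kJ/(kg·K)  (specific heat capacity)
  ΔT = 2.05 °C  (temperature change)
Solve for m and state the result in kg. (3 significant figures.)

Rearranging: m = Q/(c·ΔT).
Q = 74.1 J; c = 0.274 kJ/(kg·K) = 274.0 J/(kg·K); ΔT = 2.05 °C = 2.050 K.
m = 0.1319 kg

0.132 kg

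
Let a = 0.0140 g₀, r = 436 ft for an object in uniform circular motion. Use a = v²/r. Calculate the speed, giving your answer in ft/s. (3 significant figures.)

14.0 ft/s

Solving a = v²/r for v: v = √(a·r).
a = 0.0140 g₀ = 0.1373 m/s²; r = 436 ft = 132.9 m.
v = 4.271 m/s
4.271 m/s × (1 ft/s / 0.3048 m/s) = 14.01 ft/s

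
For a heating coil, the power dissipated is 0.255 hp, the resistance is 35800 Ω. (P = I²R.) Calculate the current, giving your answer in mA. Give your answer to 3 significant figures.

Rearranging: I = √(P/R).
P = 0.255 hp = 190.2 W; R = 35800 Ω.
I = 0.07288 A
0.07288 A × (1 mA / 0.001000 A) = 72.88 mA

72.9 mA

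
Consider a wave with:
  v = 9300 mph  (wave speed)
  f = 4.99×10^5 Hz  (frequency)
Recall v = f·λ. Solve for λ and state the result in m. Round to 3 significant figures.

0.00833 m

Rearranging: λ = v/f.
v = 9300 mph = 4157 m/s; f = 4.99×10^5 Hz.
λ = 0.008332 m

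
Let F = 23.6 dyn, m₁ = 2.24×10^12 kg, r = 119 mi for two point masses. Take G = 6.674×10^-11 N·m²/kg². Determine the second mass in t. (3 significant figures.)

Solving F = G·m₁·m₂/r² for m₂: m₂ = F·r²/(G·m₁).
F = 23.6 dyn = 2.360×10^-4 N; m₁ = 2.24×10^12 kg; r = 119 mi = 1.915×10^5 m; G = 6.674×10^-11 N·m²/kg².
m₂ = 57899 kg
57899 kg × (1 t / 1000 kg) = 57.90 t

57.9 t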